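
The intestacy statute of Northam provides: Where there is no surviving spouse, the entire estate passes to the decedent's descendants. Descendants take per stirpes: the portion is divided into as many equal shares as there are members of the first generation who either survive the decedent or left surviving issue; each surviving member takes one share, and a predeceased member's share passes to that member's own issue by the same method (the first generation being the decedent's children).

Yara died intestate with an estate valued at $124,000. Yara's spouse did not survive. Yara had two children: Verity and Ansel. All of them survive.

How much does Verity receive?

The entire $124,000 passes to the descendants.
That amount ($124,000) is divided into 2 shares of $62,000: Verity and Ansel each take $62,000.

Verity receives $62,000.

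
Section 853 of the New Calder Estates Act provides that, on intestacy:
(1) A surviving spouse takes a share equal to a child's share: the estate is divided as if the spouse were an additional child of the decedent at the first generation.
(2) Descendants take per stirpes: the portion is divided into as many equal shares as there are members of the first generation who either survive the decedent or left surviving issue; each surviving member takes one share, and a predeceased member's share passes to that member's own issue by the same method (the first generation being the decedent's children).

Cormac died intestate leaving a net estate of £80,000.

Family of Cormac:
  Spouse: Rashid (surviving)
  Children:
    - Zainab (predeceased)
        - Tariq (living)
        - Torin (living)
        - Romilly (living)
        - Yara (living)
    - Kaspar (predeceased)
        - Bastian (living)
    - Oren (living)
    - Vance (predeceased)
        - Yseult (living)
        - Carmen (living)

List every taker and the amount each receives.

Rashid: £16,000; Tariq: £4,000; Torin: £4,000; Romilly: £4,000; Yara: £4,000; Bastian: £16,000; Oren: £16,000; Yseult: £8,000; Carmen: £8,000

The spouse counts as an additional share at the children's level, so there are 5 primary shares of £16,000. Rashid takes one such share (£16,000).
The children's combined portion (£64,000) is divided into 4 shares of £16,000: Oren takes £16,000; Zainab's £16,000 share passes to Zainab's issue; Kaspar's £16,000 share passes to Kaspar's issue; Vance's £16,000 share passes to Vance's issue.
Zainab's share (£16,000) is divided into 4 shares of £4,000: Tariq, Torin, Romilly, and Yara each take £4,000.
Kaspar's share (£16,000) passes entirely to Bastian.
Vance's share (£16,000) is divided into 2 shares of £8,000: Yseult and Carmen each take £8,000.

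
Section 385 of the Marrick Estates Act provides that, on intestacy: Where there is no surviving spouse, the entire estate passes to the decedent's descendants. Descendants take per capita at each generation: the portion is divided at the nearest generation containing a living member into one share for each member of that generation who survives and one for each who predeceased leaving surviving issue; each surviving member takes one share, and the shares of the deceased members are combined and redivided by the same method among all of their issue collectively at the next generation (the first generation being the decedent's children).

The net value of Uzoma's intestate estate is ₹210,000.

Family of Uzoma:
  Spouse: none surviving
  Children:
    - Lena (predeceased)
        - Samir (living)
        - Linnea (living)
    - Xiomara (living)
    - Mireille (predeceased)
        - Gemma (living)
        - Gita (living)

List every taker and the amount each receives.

Samir: ₹35,000; Linnea: ₹35,000; Xiomara: ₹70,000; Gemma: ₹35,000; Gita: ₹35,000

The entire ₹210,000 passes to the descendants.
That amount (₹210,000) is divided at the children's generation into 3 shares of ₹70,000. Xiomara takes ₹70,000. The 2 shares of the deceased (Lena and Mireille) are combined into a pool of ₹140,000.
That pool (₹140,000) is divided at the grandchildren's generation equally among Samir, Linnea, Gemma, and Gita: ₹35,000 each.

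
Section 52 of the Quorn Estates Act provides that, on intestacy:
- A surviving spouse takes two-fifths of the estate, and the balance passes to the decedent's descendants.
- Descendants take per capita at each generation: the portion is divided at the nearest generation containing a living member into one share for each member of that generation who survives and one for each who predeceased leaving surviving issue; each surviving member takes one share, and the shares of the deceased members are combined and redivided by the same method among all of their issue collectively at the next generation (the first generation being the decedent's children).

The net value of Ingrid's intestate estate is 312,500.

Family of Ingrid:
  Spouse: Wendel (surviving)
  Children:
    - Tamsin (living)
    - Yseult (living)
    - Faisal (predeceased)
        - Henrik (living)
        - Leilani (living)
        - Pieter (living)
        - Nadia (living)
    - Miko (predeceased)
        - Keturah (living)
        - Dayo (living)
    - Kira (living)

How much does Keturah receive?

Keturah receives 12,500.

Wendel takes two-fifths of 312,500 = 125,000. The remaining 187,500 passes to the descendants.
The descendants' portion (187,500) is divided at the children's generation into 5 shares of 37,500. Tamsin, Yseult, and Kira each take 37,500. The 2 shares of the deceased (Faisal and Miko) are combined into a pool of 75,000.
That pool (75,000) is divided at the grandchildren's generation equally among Henrik, Leilani, Pieter, Nadia, Keturah, and Dayo: 12,500 each.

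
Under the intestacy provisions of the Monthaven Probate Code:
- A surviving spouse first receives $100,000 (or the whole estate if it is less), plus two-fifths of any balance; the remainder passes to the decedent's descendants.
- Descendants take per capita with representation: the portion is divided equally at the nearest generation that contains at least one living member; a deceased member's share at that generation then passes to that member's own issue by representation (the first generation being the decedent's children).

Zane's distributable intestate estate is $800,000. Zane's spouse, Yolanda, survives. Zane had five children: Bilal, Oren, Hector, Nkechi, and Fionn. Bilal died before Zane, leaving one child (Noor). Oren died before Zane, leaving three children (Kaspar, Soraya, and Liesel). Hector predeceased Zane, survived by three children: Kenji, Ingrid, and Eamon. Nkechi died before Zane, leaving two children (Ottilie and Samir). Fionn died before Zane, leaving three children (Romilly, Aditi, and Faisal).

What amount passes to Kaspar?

Yolanda first takes $100,000, leaving a balance of $700,000. Yolanda then takes two-fifths of the balance ($280,000), for a total of $380,000. The remaining $420,000 passes to the descendants.
No child survives, so the initial division is made at the grandchildren's generation.
The descendants' portion ($420,000) is divided into 12 shares of $35,000: Noor, Kaspar, Soraya, Liesel, Kenji, Ingrid, Eamon, Ottilie, Samir, Romilly, Aditi, and Faisal each take $35,000.

Kaspar receives $35,000.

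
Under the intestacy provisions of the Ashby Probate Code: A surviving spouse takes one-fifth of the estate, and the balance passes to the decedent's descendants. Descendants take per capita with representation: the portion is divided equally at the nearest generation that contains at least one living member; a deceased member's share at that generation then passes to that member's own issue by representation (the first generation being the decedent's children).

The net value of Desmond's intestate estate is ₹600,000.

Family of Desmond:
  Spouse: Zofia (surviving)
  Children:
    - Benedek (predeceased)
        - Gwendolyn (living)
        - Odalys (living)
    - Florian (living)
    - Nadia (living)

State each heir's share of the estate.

Zofia: ₹120,000; Gwendolyn: ₹80,000; Odalys: ₹80,000; Florian: ₹160,000; Nadia: ₹160,000

Zofia takes one-fifth of ₹600,000 = ₹120,000. The remaining ₹480,000 passes to the descendants.
The descendants' portion (₹480,000) is divided into 3 shares of ₹160,000: Florian and Nadia each take ₹160,000; Benedek's ₹160,000 share passes to Benedek's issue.
Benedek's share (₹160,000) is divided into 2 shares of ₹80,000: Gwendolyn and Odalys each take ₹80,000.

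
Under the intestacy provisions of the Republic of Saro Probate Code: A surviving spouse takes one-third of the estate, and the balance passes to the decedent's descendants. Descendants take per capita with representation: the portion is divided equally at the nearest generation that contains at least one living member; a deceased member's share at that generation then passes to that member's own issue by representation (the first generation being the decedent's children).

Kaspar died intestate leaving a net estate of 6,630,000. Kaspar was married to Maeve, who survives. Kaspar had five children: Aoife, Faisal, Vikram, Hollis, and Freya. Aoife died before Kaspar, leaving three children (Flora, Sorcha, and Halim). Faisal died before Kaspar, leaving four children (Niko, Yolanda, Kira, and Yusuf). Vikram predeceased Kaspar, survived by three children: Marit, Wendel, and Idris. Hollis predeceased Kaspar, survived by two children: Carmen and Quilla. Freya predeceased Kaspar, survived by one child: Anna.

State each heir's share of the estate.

Maeve takes one-third of 6,630,000 = 2,210,000. The remaining 4,420,000 passes to the descendants.
No child survives, so the initial division is made at the grandchildren's generation.
The descendants' portion (4,420,000) is divided into 13 shares of 340,000: Flora, Sorcha, Halim, Niko, Yolanda, Kira, Yusuf, Marit, Wendel, Idris, Carmen, Quilla, and Anna each take 340,000.

Maeve: 2,210,000; Flora: 340,000; Sorcha: 340,000; Halim: 340,000; Niko: 340,000; Yolanda: 340,000; Kira: 340,000; Yusuf: 340,000; Marit: 340,000; Wendel: 340,000; Idris: 340,000; Carmen: 340,000; Quilla: 340,000; Anna: 340,000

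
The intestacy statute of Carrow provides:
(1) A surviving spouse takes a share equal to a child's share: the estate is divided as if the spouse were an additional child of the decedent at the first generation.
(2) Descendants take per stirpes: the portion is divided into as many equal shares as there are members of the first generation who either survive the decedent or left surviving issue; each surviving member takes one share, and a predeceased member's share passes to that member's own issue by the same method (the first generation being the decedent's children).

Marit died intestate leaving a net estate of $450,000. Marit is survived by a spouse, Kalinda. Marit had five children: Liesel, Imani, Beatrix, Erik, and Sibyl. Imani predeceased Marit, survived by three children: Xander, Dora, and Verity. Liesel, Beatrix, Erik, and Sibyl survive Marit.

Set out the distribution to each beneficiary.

Kalinda: $75,000; Liesel: $75,000; Xander: $25,000; Dora: $25,000; Verity: $25,000; Beatrix: $75,000; Erik: $75,000; Sibyl: $75,000

The spouse counts as an additional share at the children's level, so there are 6 primary shares of $75,000. Kalinda takes one such share ($75,000).
The children's combined portion ($375,000) is divided into 5 shares of $75,000: Liesel, Beatrix, Erik, and Sibyl each take $75,000; Imani's $75,000 share passes to Imani's issue.
Imani's share ($75,000) is divided into 3 shares of $25,000: Xander, Dora, and Verity each take $25,000.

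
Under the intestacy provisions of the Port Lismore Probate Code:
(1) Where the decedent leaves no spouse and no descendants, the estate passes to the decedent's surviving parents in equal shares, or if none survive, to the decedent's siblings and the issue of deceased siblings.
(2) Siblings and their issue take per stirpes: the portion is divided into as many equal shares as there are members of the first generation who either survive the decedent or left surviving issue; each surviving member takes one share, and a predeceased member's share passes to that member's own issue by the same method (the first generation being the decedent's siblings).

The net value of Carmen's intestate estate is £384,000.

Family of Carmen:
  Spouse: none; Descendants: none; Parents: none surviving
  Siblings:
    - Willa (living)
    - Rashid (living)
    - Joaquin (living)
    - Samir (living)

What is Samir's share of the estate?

The entire £384,000 passes to the siblings and their issue.
That amount (£384,000) is divided into 4 shares of £96,000: Willa, Rashid, Joaquin, and Samir each take £96,000.

Samir receives £96,000.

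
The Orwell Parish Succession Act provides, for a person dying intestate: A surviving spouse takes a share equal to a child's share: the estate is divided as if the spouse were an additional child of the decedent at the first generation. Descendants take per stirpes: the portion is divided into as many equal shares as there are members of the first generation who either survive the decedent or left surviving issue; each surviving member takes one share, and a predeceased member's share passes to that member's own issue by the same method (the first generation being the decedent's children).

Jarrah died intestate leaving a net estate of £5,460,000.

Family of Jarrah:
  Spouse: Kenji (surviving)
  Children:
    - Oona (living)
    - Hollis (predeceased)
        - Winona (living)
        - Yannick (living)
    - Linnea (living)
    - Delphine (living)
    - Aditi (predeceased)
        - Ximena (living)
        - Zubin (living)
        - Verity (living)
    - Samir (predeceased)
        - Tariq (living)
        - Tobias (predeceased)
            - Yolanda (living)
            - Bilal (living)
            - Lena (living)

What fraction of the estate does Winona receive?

Winona receives 1/14 of the estate.

The spouse counts as an additional share at the children's level, so there are 7 primary shares of £780,000. Kenji takes one such share (£780,000).
The children's combined portion (£4,680,000) is divided into 6 shares of £780,000: Oona, Linnea, and Delphine each take £780,000; Hollis's £780,000 share passes to Hollis's issue; Aditi's £780,000 share passes to Aditi's issue; Samir's £780,000 share passes to Samir's issue.
Hollis's share (£780,000) is divided into 2 shares of £390,000: Winona and Yannick each take £390,000.
Aditi's share (£780,000) is divided into 3 shares of £260,000: Ximena, Zubin, and Verity each take £260,000.
Samir's share (£780,000) is divided into 2 shares of £390,000: Tariq takes £390,000; Tobias's £390,000 share passes to Tobias's issue.
Tobias's share (£390,000) is divided into 3 shares of £130,000: Yolanda, Bilal, and Lena each take £130,000.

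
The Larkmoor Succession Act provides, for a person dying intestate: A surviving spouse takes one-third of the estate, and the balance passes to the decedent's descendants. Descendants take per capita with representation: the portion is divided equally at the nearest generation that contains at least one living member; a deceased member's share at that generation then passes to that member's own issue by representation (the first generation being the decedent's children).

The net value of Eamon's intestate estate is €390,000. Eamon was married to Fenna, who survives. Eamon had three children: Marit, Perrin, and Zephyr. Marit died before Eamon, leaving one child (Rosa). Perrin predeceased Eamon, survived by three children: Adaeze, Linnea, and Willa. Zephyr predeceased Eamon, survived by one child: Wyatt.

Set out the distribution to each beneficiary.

Fenna takes one-third of €390,000 = €130,000. The remaining €260,000 passes to the descendants.
No child survives, so the initial division is made at the grandchildren's generation.
The descendants' portion (€260,000) is divided into 5 shares of €52,000: Rosa, Adaeze, Linnea, Willa, and Wyatt each take €52,000.

Fenna: €130,000; Rosa: €52,000; Adaeze: €52,000; Linnea: €52,000; Willa: €52,000; Wyatt: €52,000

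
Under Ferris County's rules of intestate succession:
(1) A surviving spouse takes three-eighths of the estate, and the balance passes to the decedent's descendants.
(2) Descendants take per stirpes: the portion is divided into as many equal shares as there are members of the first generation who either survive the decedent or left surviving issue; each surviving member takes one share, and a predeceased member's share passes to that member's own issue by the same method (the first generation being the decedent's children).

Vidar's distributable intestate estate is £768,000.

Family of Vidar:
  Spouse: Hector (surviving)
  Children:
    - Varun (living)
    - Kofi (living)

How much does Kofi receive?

Kofi receives £240,000.

Hector takes three-eighths of £768,000 = £288,000. The remaining £480,000 passes to the descendants.
The descendants' portion (£480,000) is divided into 2 shares of £240,000: Varun and Kofi each take £240,000.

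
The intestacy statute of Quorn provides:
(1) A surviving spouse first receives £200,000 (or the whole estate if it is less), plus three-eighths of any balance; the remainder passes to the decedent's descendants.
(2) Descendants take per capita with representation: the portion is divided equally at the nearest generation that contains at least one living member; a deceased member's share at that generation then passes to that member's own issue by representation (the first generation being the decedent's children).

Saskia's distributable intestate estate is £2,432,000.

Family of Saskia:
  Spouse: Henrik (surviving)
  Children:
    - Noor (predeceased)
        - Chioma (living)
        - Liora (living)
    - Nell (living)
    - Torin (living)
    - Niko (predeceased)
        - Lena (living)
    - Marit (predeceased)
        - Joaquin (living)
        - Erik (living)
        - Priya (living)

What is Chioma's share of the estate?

Chioma receives £139,500.

Henrik first takes £200,000, leaving a balance of £2,232,000. Henrik then takes three-eighths of the balance (£837,000), for a total of £1,037,000. The remaining £1,395,000 passes to the descendants.
The descendants' portion (£1,395,000) is divided into 5 shares of £279,000: Nell and Torin each take £279,000; Noor's £279,000 share passes to Noor's issue; Niko's £279,000 share passes to Niko's issue; Marit's £279,000 share passes to Marit's issue.
Noor's share (£279,000) is divided into 2 shares of £139,500: Chioma and Liora each take £139,500.
Niko's share (£279,000) passes entirely to Lena.
Marit's share (£279,000) is divided into 3 shares of £93,000: Joaquin, Erik, and Priya each take £93,000.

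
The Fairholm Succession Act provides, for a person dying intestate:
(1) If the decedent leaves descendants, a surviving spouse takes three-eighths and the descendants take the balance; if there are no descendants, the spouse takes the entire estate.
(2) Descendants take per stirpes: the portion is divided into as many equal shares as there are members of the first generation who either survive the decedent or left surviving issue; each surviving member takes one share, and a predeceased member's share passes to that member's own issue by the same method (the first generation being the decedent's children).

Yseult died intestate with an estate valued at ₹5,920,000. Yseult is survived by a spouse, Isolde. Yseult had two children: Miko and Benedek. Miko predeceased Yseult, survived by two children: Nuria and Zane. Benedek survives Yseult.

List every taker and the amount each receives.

Isolde: ₹2,220,000; Nuria: ₹925,000; Zane: ₹925,000; Benedek: ₹1,850,000

Isolde takes three-eighths of ₹5,920,000 = ₹2,220,000. The remaining ₹3,700,000 passes to the descendants.
The descendants' portion (₹3,700,000) is divided into 2 shares of ₹1,850,000: Benedek takes ₹1,850,000; Miko's ₹1,850,000 share passes to Miko's issue.
Miko's share (₹1,850,000) is divided into 2 shares of ₹925,000: Nuria and Zane each take ₹925,000.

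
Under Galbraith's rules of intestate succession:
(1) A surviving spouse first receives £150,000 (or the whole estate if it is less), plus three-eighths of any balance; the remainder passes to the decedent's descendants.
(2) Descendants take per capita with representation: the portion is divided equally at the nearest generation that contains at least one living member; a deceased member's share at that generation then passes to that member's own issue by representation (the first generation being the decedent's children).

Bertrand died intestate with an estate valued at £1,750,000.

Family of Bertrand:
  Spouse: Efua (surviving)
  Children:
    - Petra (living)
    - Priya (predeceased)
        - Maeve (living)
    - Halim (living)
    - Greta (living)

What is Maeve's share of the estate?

Maeve receives £250,000.

Efua first takes £150,000, leaving a balance of £1,600,000. Efua then takes three-eighths of the balance (£600,000), for a total of £750,000. The remaining £1,000,000 passes to the descendants.
The descendants' portion (£1,000,000) is divided into 4 shares of £250,000: Petra, Halim, and Greta each take £250,000; Priya's £250,000 share passes to Priya's issue.
Priya's share (£250,000) passes entirely to Maeve.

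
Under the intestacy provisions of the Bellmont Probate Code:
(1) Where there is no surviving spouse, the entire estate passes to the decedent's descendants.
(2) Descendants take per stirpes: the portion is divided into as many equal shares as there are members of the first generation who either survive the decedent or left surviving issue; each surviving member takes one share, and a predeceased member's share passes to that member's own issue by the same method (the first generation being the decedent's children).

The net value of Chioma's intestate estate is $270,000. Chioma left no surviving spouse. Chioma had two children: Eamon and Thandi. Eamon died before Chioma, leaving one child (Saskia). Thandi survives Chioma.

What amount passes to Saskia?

Saskia receives $135,000.

The entire $270,000 passes to the descendants.
That amount ($270,000) is divided into 2 shares of $135,000: Thandi takes $135,000; Eamon's $135,000 share passes to Eamon's issue.
Eamon's share ($135,000) passes entirely to Saskia.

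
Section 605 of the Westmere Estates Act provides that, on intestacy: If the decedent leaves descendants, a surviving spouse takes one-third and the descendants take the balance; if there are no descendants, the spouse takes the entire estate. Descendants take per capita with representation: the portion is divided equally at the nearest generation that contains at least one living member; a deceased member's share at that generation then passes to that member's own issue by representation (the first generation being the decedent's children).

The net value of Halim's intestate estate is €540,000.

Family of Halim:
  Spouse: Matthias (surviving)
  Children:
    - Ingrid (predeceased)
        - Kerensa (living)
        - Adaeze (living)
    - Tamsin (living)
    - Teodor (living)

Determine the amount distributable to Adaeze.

Adaeze receives €60,000.

Matthias takes one-third of €540,000 = €180,000. The remaining €360,000 passes to the descendants.
The descendants' portion (€360,000) is divided into 3 shares of €120,000: Tamsin and Teodor each take €120,000; Ingrid's €120,000 share passes to Ingrid's issue.
Ingrid's share (€120,000) is divided into 2 shares of €60,000: Kerensa and Adaeze each take €60,000.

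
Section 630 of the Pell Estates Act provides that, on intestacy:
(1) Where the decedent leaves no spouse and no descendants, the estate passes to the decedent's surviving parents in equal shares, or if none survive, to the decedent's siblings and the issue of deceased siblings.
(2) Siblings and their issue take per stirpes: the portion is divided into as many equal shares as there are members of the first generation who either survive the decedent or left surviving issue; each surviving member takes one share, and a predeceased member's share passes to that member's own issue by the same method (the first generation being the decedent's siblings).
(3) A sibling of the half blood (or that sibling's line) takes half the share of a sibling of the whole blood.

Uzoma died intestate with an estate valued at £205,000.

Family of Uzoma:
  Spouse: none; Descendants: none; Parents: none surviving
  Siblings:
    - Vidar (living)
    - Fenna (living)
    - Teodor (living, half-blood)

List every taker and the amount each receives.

The entire £205,000 passes to the siblings and their issue.
Counting each half-blood sibling's line as half a unit, there are 5/2 units in £205,000, so one unit is £82,000. Whole-blood lines (Vidar and Fenna) take £82,000 each; half-blood lines (Teodor) take £41,000 each.

Vidar: £82,000; Fenna: £82,000; Teodor: £41,000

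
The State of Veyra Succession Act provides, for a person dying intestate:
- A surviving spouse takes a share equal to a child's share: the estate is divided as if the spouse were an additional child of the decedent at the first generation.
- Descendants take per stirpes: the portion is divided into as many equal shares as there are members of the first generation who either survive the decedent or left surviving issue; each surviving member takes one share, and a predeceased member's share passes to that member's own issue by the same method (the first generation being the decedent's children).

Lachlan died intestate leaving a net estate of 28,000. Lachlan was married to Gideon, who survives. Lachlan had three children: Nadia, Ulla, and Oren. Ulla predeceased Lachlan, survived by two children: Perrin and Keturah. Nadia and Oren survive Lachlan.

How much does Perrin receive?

Perrin receives 3,500.

The spouse counts as an additional share at the children's level, so there are 4 primary shares of 7,000. Gideon takes one such share (7,000).
The children's combined portion (21,000) is divided into 3 shares of 7,000: Nadia and Oren each take 7,000; Ulla's 7,000 share passes to Ulla's issue.
Ulla's share (7,000) is divided into 2 shares of 3,500: Perrin and Keturah each take 3,500.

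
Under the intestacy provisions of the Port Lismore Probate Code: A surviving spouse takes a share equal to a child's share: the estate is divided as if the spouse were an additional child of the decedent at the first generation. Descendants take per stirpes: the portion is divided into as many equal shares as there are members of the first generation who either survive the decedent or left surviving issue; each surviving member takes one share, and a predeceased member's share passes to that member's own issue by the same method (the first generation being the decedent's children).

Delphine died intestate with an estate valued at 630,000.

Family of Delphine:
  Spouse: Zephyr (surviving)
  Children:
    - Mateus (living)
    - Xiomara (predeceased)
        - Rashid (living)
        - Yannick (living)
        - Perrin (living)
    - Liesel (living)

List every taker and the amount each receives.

The spouse counts as an additional share at the children's level, so there are 4 primary shares of 157,500. Zephyr takes one such share (157,500).
The children's combined portion (472,500) is divided into 3 shares of 157,500: Mateus and Liesel each take 157,500; Xiomara's 157,500 share passes to Xiomara's issue.
Xiomara's share (157,500) is divided into 3 shares of 52,500: Rashid, Yannick, and Perrin each take 52,500.

Zephyr: 157,500; Mateus: 157,500; Rashid: 52,500; Yannick: 52,500; Perrin: 52,500; Liesel: 157,500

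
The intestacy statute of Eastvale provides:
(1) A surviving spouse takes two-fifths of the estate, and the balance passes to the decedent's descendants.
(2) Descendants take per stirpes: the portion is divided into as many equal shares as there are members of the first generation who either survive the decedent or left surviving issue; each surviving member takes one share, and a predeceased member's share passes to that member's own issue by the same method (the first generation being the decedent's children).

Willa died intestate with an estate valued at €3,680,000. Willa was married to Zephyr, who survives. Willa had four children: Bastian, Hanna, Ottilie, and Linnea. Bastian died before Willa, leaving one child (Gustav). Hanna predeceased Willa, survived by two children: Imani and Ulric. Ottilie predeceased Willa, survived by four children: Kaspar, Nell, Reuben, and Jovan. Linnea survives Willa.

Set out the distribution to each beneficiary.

Zephyr: €1,472,000; Gustav: €552,000; Imani: €276,000; Ulric: €276,000; Kaspar: €138,000; Nell: €138,000; Reuben: €138,000; Jovan: €138,000; Linnea: €552,000

Zephyr takes two-fifths of €3,680,000 = €1,472,000. The remaining €2,208,000 passes to the descendants.
The descendants' portion (€2,208,000) is divided into 4 shares of €552,000: Linnea takes €552,000; Bastian's €552,000 share passes to Bastian's issue; Hanna's €552,000 share passes to Hanna's issue; Ottilie's €552,000 share passes to Ottilie's issue.
Bastian's share (€552,000) passes entirely to Gustav.
Hanna's share (€552,000) is divided into 2 shares of €276,000: Imani and Ulric each take €276,000.
Ottilie's share (€552,000) is divided into 4 shares of €138,000: Kaspar, Nell, Reuben, and Jovan each take €138,000.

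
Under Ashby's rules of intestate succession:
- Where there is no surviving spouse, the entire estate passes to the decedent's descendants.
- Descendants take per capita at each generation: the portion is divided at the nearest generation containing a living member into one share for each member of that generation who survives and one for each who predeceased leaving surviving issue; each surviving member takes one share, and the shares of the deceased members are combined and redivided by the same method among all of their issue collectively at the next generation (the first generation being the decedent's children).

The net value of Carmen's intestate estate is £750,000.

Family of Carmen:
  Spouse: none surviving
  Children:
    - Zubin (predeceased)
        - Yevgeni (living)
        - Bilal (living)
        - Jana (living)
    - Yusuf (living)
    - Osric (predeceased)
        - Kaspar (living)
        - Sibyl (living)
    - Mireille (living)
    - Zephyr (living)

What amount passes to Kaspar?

The entire £750,000 passes to the descendants.
That amount (£750,000) is divided at the children's generation into 5 shares of £150,000. Yusuf, Mireille, and Zephyr each take £150,000. The 2 shares of the deceased (Zubin and Osric) are combined into a pool of £300,000.
That pool (£300,000) is divided at the grandchildren's generation equally among Yevgeni, Bilal, Jana, Kaspar, and Sibyl: £60,000 each.

Kaspar receives £60,000.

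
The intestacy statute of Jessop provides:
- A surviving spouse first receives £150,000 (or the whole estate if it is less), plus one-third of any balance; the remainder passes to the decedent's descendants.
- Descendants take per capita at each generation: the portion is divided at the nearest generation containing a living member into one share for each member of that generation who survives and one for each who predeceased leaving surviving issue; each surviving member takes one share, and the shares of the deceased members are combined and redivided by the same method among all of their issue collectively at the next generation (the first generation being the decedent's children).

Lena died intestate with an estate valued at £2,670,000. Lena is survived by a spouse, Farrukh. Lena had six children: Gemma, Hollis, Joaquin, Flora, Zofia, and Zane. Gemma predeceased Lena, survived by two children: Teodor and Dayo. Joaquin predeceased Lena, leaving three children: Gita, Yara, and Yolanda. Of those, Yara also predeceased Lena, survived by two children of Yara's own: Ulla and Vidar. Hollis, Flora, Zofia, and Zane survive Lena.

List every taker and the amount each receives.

Farrukh first takes £150,000, leaving a balance of £2,520,000. Farrukh then takes one-third of the balance (£840,000), for a total of £990,000. The remaining £1,680,000 passes to the descendants.
The descendants' portion (£1,680,000) is divided at the children's generation into 6 shares of £280,000. Hollis, Flora, Zofia, and Zane each take £280,000. The 2 shares of the deceased (Gemma and Joaquin) are combined into a pool of £560,000.
That pool (£560,000) is divided at the grandchildren's generation into 5 shares of £112,000. Teodor, Dayo, Gita, and Yolanda each take £112,000. The remaining share for the deceased Yara (£112,000) is carried to the next generation.
That pool (£112,000) is divided at the great-grandchildren's generation equally among Ulla and Vidar: £56,000 each.

Farrukh: £990,000; Teodor: £112,000; Dayo: £112,000; Hollis: £280,000; Gita: £112,000; Ulla: £56,000; Vidar: £56,000; Yolanda: £112,000; Flora: £280,000; Zofia: £280,000; Zane: £280,000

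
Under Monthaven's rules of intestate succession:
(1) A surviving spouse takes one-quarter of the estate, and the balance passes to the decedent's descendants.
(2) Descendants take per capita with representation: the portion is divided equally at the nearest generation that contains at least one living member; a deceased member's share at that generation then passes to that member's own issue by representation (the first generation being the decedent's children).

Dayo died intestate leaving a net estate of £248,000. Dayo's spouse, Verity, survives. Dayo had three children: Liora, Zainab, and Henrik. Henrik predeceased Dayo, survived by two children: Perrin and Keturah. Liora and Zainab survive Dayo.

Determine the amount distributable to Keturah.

Keturah receives £31,000.

Verity takes one-quarter of £248,000 = £62,000. The remaining £186,000 passes to the descendants.
The descendants' portion (£186,000) is divided into 3 shares of £62,000: Liora and Zainab each take £62,000; Henrik's £62,000 share passes to Henrik's issue.
Henrik's share (£62,000) is divided into 2 shares of £31,000: Perrin and Keturah each take £31,000.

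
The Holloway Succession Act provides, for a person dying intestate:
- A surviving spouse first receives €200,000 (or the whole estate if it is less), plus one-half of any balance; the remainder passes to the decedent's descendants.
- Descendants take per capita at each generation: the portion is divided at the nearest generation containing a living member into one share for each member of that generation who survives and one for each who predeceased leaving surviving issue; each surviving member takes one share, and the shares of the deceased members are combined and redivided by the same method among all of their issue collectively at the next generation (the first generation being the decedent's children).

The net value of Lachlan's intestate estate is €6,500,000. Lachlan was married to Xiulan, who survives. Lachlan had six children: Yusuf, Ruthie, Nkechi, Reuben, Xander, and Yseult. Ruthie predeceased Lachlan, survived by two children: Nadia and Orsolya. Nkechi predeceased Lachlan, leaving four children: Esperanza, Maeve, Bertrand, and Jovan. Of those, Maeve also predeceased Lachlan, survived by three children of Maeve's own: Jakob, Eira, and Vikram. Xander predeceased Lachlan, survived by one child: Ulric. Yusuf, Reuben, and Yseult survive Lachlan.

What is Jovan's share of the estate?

Jovan receives €225,000.

Xiulan first takes €200,000, leaving a balance of €6,300,000. Xiulan then takes one-half of the balance (€3,150,000), for a total of €3,350,000. The remaining €3,150,000 passes to the descendants.
The descendants' portion (€3,150,000) is divided at the children's generation into 6 shares of €525,000. Yusuf, Reuben, and Yseult each take €525,000. The 3 shares of the deceased (Ruthie, Nkechi, and Xander) are combined into a pool of €1,575,000.
That pool (€1,575,000) is divided at the grandchildren's generation into 7 shares of €225,000. Nadia, Orsolya, Esperanza, Bertrand, Jovan, and Ulric each take €225,000. The remaining share for the deceased Maeve (€225,000) is carried to the next generation.
That pool (€225,000) is divided at the great-grandchildren's generation equally among Jakob, Eira, and Vikram: €75,000 each.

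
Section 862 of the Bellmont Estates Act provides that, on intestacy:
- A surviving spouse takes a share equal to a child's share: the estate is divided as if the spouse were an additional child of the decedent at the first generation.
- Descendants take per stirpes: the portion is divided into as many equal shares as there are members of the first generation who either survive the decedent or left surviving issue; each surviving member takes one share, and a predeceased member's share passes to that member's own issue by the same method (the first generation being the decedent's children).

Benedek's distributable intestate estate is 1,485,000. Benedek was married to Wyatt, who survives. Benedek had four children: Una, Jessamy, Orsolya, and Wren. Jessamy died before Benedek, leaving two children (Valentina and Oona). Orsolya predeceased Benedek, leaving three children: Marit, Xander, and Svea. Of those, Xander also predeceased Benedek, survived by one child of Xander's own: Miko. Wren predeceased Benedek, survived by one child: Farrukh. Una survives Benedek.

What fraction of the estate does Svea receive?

Svea receives 1/15 of the estate.

The spouse counts as an additional share at the children's level, so there are 5 primary shares of 297,000. Wyatt takes one such share (297,000).
The children's combined portion (1,188,000) is divided into 4 shares of 297,000: Una takes 297,000; Jessamy's 297,000 share passes to Jessamy's issue; Orsolya's 297,000 share passes to Orsolya's issue; Wren's 297,000 share passes to Wren's issue.
Jessamy's share (297,000) is divided into 2 shares of 148,500: Valentina and Oona each take 148,500.
Orsolya's share (297,000) is divided into 3 shares of 99,000: Marit and Svea each take 99,000; Xander's 99,000 share passes to Xander's issue.
Xander's share (99,000) passes entirely to Miko.
Wren's share (297,000) passes entirely to Farrukh.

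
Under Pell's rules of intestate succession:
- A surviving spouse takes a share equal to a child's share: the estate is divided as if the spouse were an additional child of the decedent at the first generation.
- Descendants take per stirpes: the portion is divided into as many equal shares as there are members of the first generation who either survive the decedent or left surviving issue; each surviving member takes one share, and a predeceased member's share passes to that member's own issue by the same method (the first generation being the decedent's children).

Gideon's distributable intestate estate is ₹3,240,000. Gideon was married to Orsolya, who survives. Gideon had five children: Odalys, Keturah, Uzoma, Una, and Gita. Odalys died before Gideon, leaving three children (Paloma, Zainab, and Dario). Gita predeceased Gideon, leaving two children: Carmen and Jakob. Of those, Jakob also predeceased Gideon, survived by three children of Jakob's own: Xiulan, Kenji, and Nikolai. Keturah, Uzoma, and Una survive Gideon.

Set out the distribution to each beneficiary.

Orsolya: ₹540,000; Paloma: ₹180,000; Zainab: ₹180,000; Dario: ₹180,000; Keturah: ₹540,000; Uzoma: ₹540,000; Una: ₹540,000; Carmen: ₹270,000; Xiulan: ₹90,000; Kenji: ₹90,000; Nikolai: ₹90,000

The spouse counts as an additional share at the children's level, so there are 6 primary shares of ₹540,000. Orsolya takes one such share (₹540,000).
The children's combined portion (₹2,700,000) is divided into 5 shares of ₹540,000: Keturah, Uzoma, and Una each take ₹540,000; Odalys's ₹540,000 share passes to Odalys's issue; Gita's ₹540,000 share passes to Gita's issue.
Odalys's share (₹540,000) is divided into 3 shares of ₹180,000: Paloma, Zainab, and Dario each take ₹180,000.
Gita's share (₹540,000) is divided into 2 shares of ₹270,000: Carmen takes ₹270,000; Jakob's ₹270,000 share passes to Jakob's issue.
Jakob's share (₹270,000) is divided into 3 shares of ₹90,000: Xiulan, Kenji, and Nikolai each take ₹90,000.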